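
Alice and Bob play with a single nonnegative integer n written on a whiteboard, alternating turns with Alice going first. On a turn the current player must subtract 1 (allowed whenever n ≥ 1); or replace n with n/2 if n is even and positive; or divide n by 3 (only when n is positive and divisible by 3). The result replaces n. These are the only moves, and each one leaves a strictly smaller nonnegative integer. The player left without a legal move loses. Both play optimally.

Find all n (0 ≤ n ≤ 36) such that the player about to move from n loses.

0, 2, 5, 7, 9, 11, 13, 16, 19, 23, 25, 28, 30, 34, 36

Classify positions by backward induction: terminal positions (no move available) are L. From any other position, the mover wins iff some move reaches an L.
n=0: no move → L
n=1: →0(L), so W
n=2: →1(W) only, which is W, so L
n=3: →2(L), so W
n=4: →2(L), so W
n=5: →4(W) only, which is W, so L
n=6: →2(L), so W
n=7: →6(W) only, which is W, so L
n=8: →7(L), so W
n=9: →3(W), 8(W) — all W, so L
n=10: →5(L), so W
n=11: →10(W) only, which is W, so L
n=12: →11(L), so W
n=13: →12(W) only, which is W, so L
n=14: →7(L), so W
n=15: →5(L), so W
n=16: →8(W), 15(W) — all W, so L
n=17: →16(L), so W
n=18: →9(L), so W
n=19: →18(W) only, which is W, so L
n=20: →19(L), so W
n=21: →7(L), so W
n=22: →11(L), so W
n=23: →22(W) only, which is W, so L
n=24: →23(L), so W
n=25: →24(W) only, which is W, so L
n=26: →13(L), so W
n=27: →9(L), so W
n=28: →14(W), 27(W) — all W, so L
n=29: →28(L), so W
n=30: →10(W), 15(W), 29(W) — all W, so L
n=31: →30(L), so W
n=32: →16(L), so W
n=33: →11(L), so W
n=34: →17(W), 33(W) — all W, so L
n=35: →34(L), so W
n=36: →12(W), 18(W), 35(W) — all W, so L
The losing starting values of n are exactly the entries labelled L in this table (15 of them).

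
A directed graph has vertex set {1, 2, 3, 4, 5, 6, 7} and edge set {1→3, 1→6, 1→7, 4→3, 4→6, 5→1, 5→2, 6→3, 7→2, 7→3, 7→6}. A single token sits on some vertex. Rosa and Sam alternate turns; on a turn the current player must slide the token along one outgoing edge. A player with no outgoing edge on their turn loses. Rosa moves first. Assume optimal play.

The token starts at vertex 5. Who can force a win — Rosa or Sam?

Rosa wins.

Work bottom-up. With no move the player to move loses. Otherwise the position is W if at least one move leads to an L position for the opponent, and L if every move leads to a W.
Every edge goes from a vertex to one that appears earlier in the order 3, 2, 6, 7, 4, 1, 5, so processing vertices in that order labels each vertex after all of its successors.
3: no outgoing edge → L
2: no outgoing edge → L
6: reaches L-position 3 → W
7: reaches L-position 2 → W
4: reaches L-position 3 → W
1: reaches L-position 3 → W
5: reaches L-position 2 → W
From 5 Rosa can move to 2, reaching an L position.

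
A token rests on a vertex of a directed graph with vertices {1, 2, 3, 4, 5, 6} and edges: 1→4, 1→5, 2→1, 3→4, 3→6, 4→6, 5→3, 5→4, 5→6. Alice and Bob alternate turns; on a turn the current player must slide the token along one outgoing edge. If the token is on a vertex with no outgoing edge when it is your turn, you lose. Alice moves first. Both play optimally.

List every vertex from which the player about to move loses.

Label each position W (a win for the player to move) or L (a loss). A position with no legal move is L; any other position is W exactly when some move reaches an L, and L when every move reaches a W.
Every edge goes from a vertex to one that appears earlier in the order 6, 4, 3, 5, 1, 2, so processing vertices in that order labels each vertex after all of its successors.
6: no outgoing edge → L
4: reaches L-position 6 → W
3: reaches L-position 6 → W
5: reaches L-position 6 → W
1: only reaches 5(W), 4(W), all W → L
2: reaches L-position 1 → W
Reading off the rows marked L gives the requested list; there are 2 such vertices.

1, 6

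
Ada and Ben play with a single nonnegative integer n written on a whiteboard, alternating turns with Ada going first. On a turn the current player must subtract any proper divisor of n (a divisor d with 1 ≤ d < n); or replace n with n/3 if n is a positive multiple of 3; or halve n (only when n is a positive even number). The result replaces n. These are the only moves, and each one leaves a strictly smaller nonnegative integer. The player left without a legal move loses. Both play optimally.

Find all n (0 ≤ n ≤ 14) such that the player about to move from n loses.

Build the W/L table. Terminal = L. A non-terminal position is W if it has a move to some L; otherwise it is L.
n=0: no move → L
n=1: no move → L
n=2: W (go to 1, an L position)
n=3: W (go to 1, an L position)
n=4: L (options 2(W), 3(W) are all W)
n=5: W (go to 4, an L position)
n=6: W (go to 4, an L position)
n=7: L (sole option 6(W) is W)
n=8: W (go to 4, an L position)
n=9: L (options 3(W), 6(W), 8(W) are all W)
n=10: W (go to 9, an L position)
n=11: L (sole option 10(W) is W)
n=12: W (go to 4, an L position)
n=13: L (sole option 12(W) is W)
n=14: W (go to 7, an L position)
The losing starting values of n are exactly the entries labelled L in this table (7 of them).

0, 1, 4, 7, 9, 11, 13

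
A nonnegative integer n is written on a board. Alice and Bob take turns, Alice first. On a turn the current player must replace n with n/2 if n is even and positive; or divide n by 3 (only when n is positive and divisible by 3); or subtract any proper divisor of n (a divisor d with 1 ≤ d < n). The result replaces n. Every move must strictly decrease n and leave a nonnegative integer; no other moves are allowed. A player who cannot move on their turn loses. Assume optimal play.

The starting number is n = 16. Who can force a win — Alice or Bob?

Alice wins.

Classify positions by backward induction: terminal positions (no move available) are L. From any other position, the mover wins iff some move reaches an L.
n=0: no move → L
n=1: no move → L
n=2: reaches L-position 1 → W
n=3: reaches L-position 1 → W
n=4: only reaches 2(W), 3(W), all W → L
n=5: reaches L-position 4 → W
n=6: reaches L-position 4 → W
n=7: only reaches 6(W), which is W → L
n=8: reaches L-position 4 → W
n=9: only reaches 3(W), 6(W), 8(W), all W → L
n=10: reaches L-position 9 → W
n=11: only reaches 10(W), which is W → L
n=12: reaches L-position 4 → W
n=13: only reaches 12(W), which is W → L
n=14: reaches L-position 7 → W
n=15: only reaches 5(W), 10(W), 12(W), 14(W), all W → L
n=16: reaches L-position 15 → W
The starting position 16 is W: Alice should move to 15, handing over an L position.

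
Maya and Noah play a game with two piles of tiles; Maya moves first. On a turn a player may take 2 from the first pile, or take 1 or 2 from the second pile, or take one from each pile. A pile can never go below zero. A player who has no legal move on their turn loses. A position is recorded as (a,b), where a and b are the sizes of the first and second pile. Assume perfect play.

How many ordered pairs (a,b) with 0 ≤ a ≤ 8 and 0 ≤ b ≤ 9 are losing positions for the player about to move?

32

Use the standard recursion: the mover loses at a terminal position; elsewhere, the mover wins exactly when some move hands the opponent an L position.
Every move lowers a or b (never raises either), so fill the grid row by row in increasing a, and left to right within a row: each cell's successors are then already labelled.
      b=0  b=1  b=2  b=3  b=4  b=5  b=6  b=7  b=8  b=9
a=0:    L    W    W    L    W    W    L    W    W    L
a=1:    L    W    W    L    W    W    L    W    W    L
a=2:    W    W    L    W    W    L    W    W    L    W
a=3:    W    L    W    W    L    W    W    L    W    W
a=4:    L    W    W    L    W    W    L    W    W    L
a=5:    L    W    W    L    W    W    L    W    W    L
a=6:    W    W    L    W    W    L    W    W    L    W
a=7:    W    L    W    W    L    W    W    L    W    W
a=8:    L    W    W    L    W    W    L    W    W    L
Cells with no legal move (terminal, hence L): (0,0), (1,0).
The remaining L cells, each justified by listing all of its moves:
(0,3): only reaches (0,2)(W), (0,1)(W), all W → L
(0,6): only reaches (0,5)(W), (0,4)(W), all W → L
(0,9): only reaches (0,8)(W), (0,7)(W), all W → L
(1,3): only reaches (1,2)(W), (1,1)(W), (0,2)(W), all W → L
(1,6): only reaches (1,5)(W), (1,4)(W), (0,5)(W), all W → L
(1,9): only reaches (1,8)(W), (1,7)(W), (0,8)(W), all W → L
(2,2): only reaches (0,2)(W), (2,1)(W), (2,0)(W), (1,1)(W), all W → L
(2,5): only reaches (0,5)(W), (2,4)(W), (2,3)(W), (1,4)(W), all W → L
(2,8): only reaches (0,8)(W), (2,7)(W), (2,6)(W), (1,7)(W), all W → L
(3,1): only reaches (1,1)(W), (3,0)(W), (2,0)(W), all W → L
(3,4): only reaches (1,4)(W), (3,3)(W), (3,2)(W), (2,3)(W), all W → L
(3,7): only reaches (1,7)(W), (3,6)(W), (3,5)(W), (2,6)(W), all W → L
(4,0): only reaches (2,0)(W), which is W → L
(4,3): only reaches (2,3)(W), (4,2)(W), (4,1)(W), (3,2)(W), all W → L
(4,6): only reaches (2,6)(W), (4,5)(W), (4,4)(W), (3,5)(W), all W → L
(4,9): only reaches (2,9)(W), (4,8)(W), (4,7)(W), (3,8)(W), all W → L
(5,0): only reaches (3,0)(W), which is W → L
(5,3): only reaches (3,3)(W), (5,2)(W), (5,1)(W), (4,2)(W), all W → L
(5,6): only reaches (3,6)(W), (5,5)(W), (5,4)(W), (4,5)(W), all W → L
(5,9): only reaches (3,9)(W), (5,8)(W), (5,7)(W), (4,8)(W), all W → L
(6,2): only reaches (4,2)(W), (6,1)(W), (6,0)(W), (5,1)(W), all W → L
(6,5): only reaches (4,5)(W), (6,4)(W), (6,3)(W), (5,4)(W), all W → L
(6,8): only reaches (4,8)(W), (6,7)(W), (6,6)(W), (5,7)(W), all W → L
(7,1): only reaches (5,1)(W), (7,0)(W), (6,0)(W), all W → L
(7,4): only reaches (5,4)(W), (7,3)(W), (7,2)(W), (6,3)(W), all W → L
(7,7): only reaches (5,7)(W), (7,6)(W), (7,5)(W), (6,6)(W), all W → L
(8,0): only reaches (6,0)(W), which is W → L
(8,3): only reaches (6,3)(W), (8,2)(W), (8,1)(W), (7,2)(W), all W → L
(8,6): only reaches (6,6)(W), (8,5)(W), (8,4)(W), (7,5)(W), all W → L
(8,9): only reaches (6,9)(W), (8,8)(W), (8,7)(W), (7,8)(W), all W → L
Every other cell has at least one move into one of the L cells above, so it is W.
L cells per row: a=0: 4, a=1: 4, a=2: 3, a=3: 3, a=4: 4, a=5: 4, a=6: 3, a=7: 3, a=8: 4; total 32.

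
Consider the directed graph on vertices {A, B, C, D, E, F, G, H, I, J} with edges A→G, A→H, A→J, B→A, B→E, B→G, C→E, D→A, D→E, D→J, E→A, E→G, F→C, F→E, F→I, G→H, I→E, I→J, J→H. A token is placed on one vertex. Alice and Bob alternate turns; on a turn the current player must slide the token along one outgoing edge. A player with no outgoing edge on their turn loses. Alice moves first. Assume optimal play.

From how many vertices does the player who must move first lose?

2

Compute win/loss labels from the base case upward. A position with no move is L. Any other position is W if it can reach an L in one move, else L.
Every edge goes from a vertex to one that appears earlier in the order H, J, G, A, E, I, C, D, B, F, so processing vertices in that order labels each vertex after all of its successors.
H: no outgoing edge → L
J: →H(L), so W
G: →H(L), so W
A: →H(L), so W
E: →A(W), G(W) — all W, so L
I: →E(L), so W
C: →E(L), so W
D: →E(L), so W
B: →E(L), so W
F: →E(L), so W
The L vertices are E, H; that is 2 in all.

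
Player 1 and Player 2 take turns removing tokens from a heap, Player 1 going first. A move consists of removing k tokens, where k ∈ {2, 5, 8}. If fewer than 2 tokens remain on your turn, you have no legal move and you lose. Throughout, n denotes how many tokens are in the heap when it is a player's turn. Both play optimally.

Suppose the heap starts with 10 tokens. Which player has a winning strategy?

Build the W/L table. Terminal = L. A non-terminal position is W if it has a move to some L; otherwise it is L.
n=0: no move → L
n=1: no move → L
n=2: →0(L), so W
n=3: →1(L), so W
n=4: →2(W) only, which is W, so L
n=5: →0(L), so W
n=6: →4(L), so W
n=7: →5(W), 2(W) — all W, so L
n=8: →0(L), so W
n=9: →7(L), so W
n=10: →8(W), 5(W), 2(W) — all W, so L
The starting position 10 is L: whatever Player 1 does, the opponent receives a W position.

Player 2 wins.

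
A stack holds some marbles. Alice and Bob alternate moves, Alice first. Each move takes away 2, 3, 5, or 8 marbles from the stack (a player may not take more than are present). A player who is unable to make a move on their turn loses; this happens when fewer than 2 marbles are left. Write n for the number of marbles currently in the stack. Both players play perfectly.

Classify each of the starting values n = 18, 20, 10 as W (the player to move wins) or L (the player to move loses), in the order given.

Compute win/loss labels from the base case upward. A position with no move is L. Any other position is W if it can reach an L in one move, else L.
n=0: no move → L
n=1: no move → L
n=2: reaches L-position 0 → W
n=3: reaches L-position 1 → W
n=4: reaches L-position 1 → W
n=5: reaches L-position 0 → W
n=6: reaches L-position 1 → W
n=7: only reaches 5(W), 4(W), 2(W), all W → L
n=8: reaches L-position 0 → W
n=9: reaches L-position 7 → W
n=10: reaches L-position 7 → W
n=11: only reaches 9(W), 8(W), 6(W), 3(W), all W → L
n=12: reaches L-position 7 → W
n=13: reaches L-position 11 → W
n=14: reaches L-position 11 → W
n=15: reaches L-position 7 → W
n=16: reaches L-position 11 → W
n=17: only reaches 15(W), 14(W), 12(W), 9(W), all W → L
n=18: only reaches 16(W), 15(W), 13(W), 10(W), all W → L
n=19: reaches L-position 17 → W
n=20: reaches L-position 18 → W

18: L, 20: W, 10: W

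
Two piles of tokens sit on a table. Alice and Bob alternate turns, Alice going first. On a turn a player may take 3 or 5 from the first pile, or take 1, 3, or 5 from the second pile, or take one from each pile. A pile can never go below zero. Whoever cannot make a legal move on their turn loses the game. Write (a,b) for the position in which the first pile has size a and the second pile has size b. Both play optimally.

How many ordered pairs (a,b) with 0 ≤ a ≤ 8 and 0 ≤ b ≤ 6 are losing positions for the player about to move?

25

Classify positions by backward induction: terminal positions (no move available) are L. From any other position, the mover wins iff some move reaches an L.
Every move lowers a or b (never raises either), so fill the grid row by row in increasing a, and left to right within a row: each cell's successors are then already labelled.
      b=0  b=1  b=2  b=3  b=4  b=5  b=6
a=0:    L    W    L    W    L    W    L
a=1:    L    W    L    W    L    W    L
a=2:    L    W    L    W    L    W    L
a=3:    W    W    W    W    W    W    W
a=4:    W    L    W    L    W    L    W
a=5:    W    L    W    L    W    L    W
a=6:    W    L    W    L    W    L    W
a=7:    W    W    W    W    W    W    W
a=8:    L    W    L    W    L    W    L
Cells with no legal move (terminal, hence L): (0,0), (1,0), (2,0).
The remaining L cells, each justified by listing all of its moves:
(0,2): →(0,1)(W) only, which is W, so L
(0,4): →(0,3)(W), (0,1)(W) — all W, so L
(0,6): →(0,5)(W), (0,3)(W), (0,1)(W) — all W, so L
(1,2): →(1,1)(W), (0,1)(W) — all W, so L
(1,4): →(1,3)(W), (1,1)(W), (0,3)(W) — all W, so L
(1,6): →(1,5)(W), (1,3)(W), (1,1)(W), (0,5)(W) — all W, so L
(2,2): →(2,1)(W), (1,1)(W) — all W, so L
(2,4): →(2,3)(W), (2,1)(W), (1,3)(W) — all W, so L
(2,6): →(2,5)(W), (2,3)(W), (2,1)(W), (1,5)(W) — all W, so L
(4,1): →(1,1)(W), (4,0)(W), (3,0)(W) — all W, so L
(4,3): →(1,3)(W), (4,2)(W), (4,0)(W), (3,2)(W) — all W, so L
(4,5): →(1,5)(W), (4,4)(W), (4,2)(W), (4,0)(W), (3,4)(W) — all W, so L
(5,1): →(2,1)(W), (0,1)(W), (5,0)(W), (4,0)(W) — all W, so L
(5,3): →(2,3)(W), (0,3)(W), (5,2)(W), (5,0)(W), (4,2)(W) — all W, so L
(5,5): →(2,5)(W), (0,5)(W), (5,4)(W), (5,2)(W), (5,0)(W), (4,4)(W) — all W, so L
(6,1): →(3,1)(W), (1,1)(W), (6,0)(W), (5,0)(W) — all W, so L
(6,3): →(3,3)(W), (1,3)(W), (6,2)(W), (6,0)(W), (5,2)(W) — all W, so L
(6,5): →(3,5)(W), (1,5)(W), (6,4)(W), (6,2)(W), (6,0)(W), (5,4)(W) — all W, so L
(8,0): →(5,0)(W), (3,0)(W) — all W, so L
(8,2): →(5,2)(W), (3,2)(W), (8,1)(W), (7,1)(W) — all W, so L
(8,4): →(5,4)(W), (3,4)(W), (8,3)(W), (8,1)(W), (7,3)(W) — all W, so L
(8,6): →(5,6)(W), (3,6)(W), (8,5)(W), (8,3)(W), (8,1)(W), (7,5)(W) — all W, so L
Every other cell has at least one move into one of the L cells above, so it is W.
L cells per row: a=0: 4, a=1: 4, a=2: 4, a=3: 0, a=4: 3, a=5: 3, a=6: 3, a=7: 0, a=8: 4; total 25.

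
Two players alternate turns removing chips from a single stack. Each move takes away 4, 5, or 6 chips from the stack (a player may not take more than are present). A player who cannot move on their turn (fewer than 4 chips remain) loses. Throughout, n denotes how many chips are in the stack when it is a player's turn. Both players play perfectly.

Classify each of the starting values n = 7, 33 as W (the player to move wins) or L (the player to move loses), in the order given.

Build the W/L table. Terminal = L. A non-terminal position is W if it has a move to some L; otherwise it is L.
n=0: no move → L
n=1: no move → L
n=2: no move → L
n=3: no move → L
n=4: →0(L), so W
n=5: →1(L), so W
n=6: →2(L), so W
n=7: →3(L), so W
n=8: →3(L), so W
n=9: →3(L), so W
n=10: →6(W), 5(W), 4(W) — all W, so L
n=11: →7(W), 6(W), 5(W) — all W, so L
n=12: →8(W), 7(W), 6(W) — all W, so L
n=13: →9(W), 8(W), 7(W) — all W, so L
n=14: →10(L), so W
n=15: →11(L), so W
n=16: →12(L), so W
n=17: →13(L), so W
n=18: →13(L), so W
n=19: →13(L), so W
n=20: →16(W), 15(W), 14(W) — all W, so L
n=21: →17(W), 16(W), 15(W) — all W, so L
n=22: →18(W), 17(W), 16(W) — all W, so L
n=23: →19(W), 18(W), 17(W) — all W, so L
n=24: →20(L), so W
n=25: →21(L), so W
n=26: →22(L), so W
n=27: →23(L), so W
n=28: →23(L), so W
n=29: →23(L), so W
n=30: →26(W), 25(W), 24(W) — all W, so L
n=31: →27(W), 26(W), 25(W) — all W, so L
n=32: →28(W), 27(W), 26(W) — all W, so L
n=33: →29(W), 28(W), 27(W) — all W, so L

7: W, 33: L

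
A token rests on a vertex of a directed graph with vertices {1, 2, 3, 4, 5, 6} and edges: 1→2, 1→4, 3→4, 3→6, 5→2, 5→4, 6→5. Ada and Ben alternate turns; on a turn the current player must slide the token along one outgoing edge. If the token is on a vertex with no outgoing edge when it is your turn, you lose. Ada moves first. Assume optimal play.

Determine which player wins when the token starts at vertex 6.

Work bottom-up. With no move the player to move loses. Otherwise the position is W if at least one move leads to an L position for the opponent, and L if every move leads to a W.
Every edge goes from a vertex to one that appears earlier in the order 4, 2, 1, 5, 6, 3, so processing vertices in that order labels each vertex after all of its successors.
4: no outgoing edge → L
2: no outgoing edge → L
1: reaches L-position 2 → W
5: reaches L-position 2 → W
6: only reaches 5(W), which is W → L
3: reaches L-position 6 → W
The starting position 6 is L: whatever Ada does, the opponent receives a W position.

Ben wins.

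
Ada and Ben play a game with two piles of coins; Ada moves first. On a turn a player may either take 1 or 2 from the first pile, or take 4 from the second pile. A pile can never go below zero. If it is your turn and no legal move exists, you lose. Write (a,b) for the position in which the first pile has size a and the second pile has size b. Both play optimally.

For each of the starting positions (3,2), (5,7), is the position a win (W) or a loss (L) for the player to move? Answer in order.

Positions with no move are L. A position that does have a move is losing for the player to move precisely when every available move leads to a winning position for the opponent. Fill in the labels:
No move ever increases a pile, so every position that can arise here has a ≤ 5 and b ≤ 7; it is enough to label the cells with 0 ≤ a ≤ 5 and 0 ≤ b ≤ 7.
Every move lowers a or b (never raises either), so fill the grid row by row in increasing a, and left to right within a row: each cell's successors are then already labelled.
      b=0  b=1  b=2  b=3  b=4  b=5  b=6  b=7
a=0:    L    L    L    L    W    W    W    W
a=1:    W    W    W    W    L    L    L    L
a=2:    W    W    W    W    W    W    W    W
a=3:    L    L    L    L    W    W    W    W
a=4:    W    W    W    W    L    L    L    L
a=5:    W    W    W    W    W    W    W    W
Cells with no legal move (terminal, hence L): (0,0), (0,1), (0,2), (0,3).
The remaining L cells, each justified by listing all of its moves:
(1,4): →(0,4)(W), (1,0)(W) — all W, so L
(1,5): →(0,5)(W), (1,1)(W) — all W, so L
(1,6): →(0,6)(W), (1,2)(W) — all W, so L
(1,7): →(0,7)(W), (1,3)(W) — all W, so L
(3,0): →(2,0)(W), (1,0)(W) — all W, so L
(3,1): →(2,1)(W), (1,1)(W) — all W, so L
(3,2): →(2,2)(W), (1,2)(W) — all W, so L
(3,3): →(2,3)(W), (1,3)(W) — all W, so L
(4,4): →(3,4)(W), (2,4)(W), (4,0)(W) — all W, so L
(4,5): →(3,5)(W), (2,5)(W), (4,1)(W) — all W, so L
(4,6): →(3,6)(W), (2,6)(W), (4,2)(W) — all W, so L
(4,7): →(3,7)(W), (2,7)(W), (4,3)(W) — all W, so L
Every other cell has at least one move into one of the L cells above, so it is W.
(3,2): one of the L cells justified above, so L
(5,7): the move to (4,7) reaches an L cell, so W

(3,2): L, (5,7): W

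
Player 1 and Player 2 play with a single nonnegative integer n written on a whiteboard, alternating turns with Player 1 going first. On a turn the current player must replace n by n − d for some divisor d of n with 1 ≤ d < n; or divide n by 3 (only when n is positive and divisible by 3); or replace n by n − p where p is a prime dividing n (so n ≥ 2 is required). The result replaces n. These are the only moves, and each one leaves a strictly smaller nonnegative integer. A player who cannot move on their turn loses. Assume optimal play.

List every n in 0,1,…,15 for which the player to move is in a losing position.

0, 1, 4, 9, 14

Label each position W (a win for the player to move) or L (a loss). A position with no legal move is L; any other position is W exactly when some move reaches an L, and L when every move reaches a W.
n=0: no move → L
n=1: no move → L
n=2: →0(L), so W
n=3: →0(L), so W
n=4: →2(W), 3(W) — all W, so L
n=5: →0(L), so W
n=6: →4(L), so W
n=7: →0(L), so W
n=8: →4(L), so W
n=9: →3(W), 6(W), 8(W) — all W, so L
n=10: →9(L), so W
n=11: →0(L), so W
n=12: →4(L), so W
n=13: →0(L), so W
n=14: →7(W), 12(W), 13(W) — all W, so L
n=15: →14(L), so W
Reading off the rows marked L gives the requested list; there are 5 such values of n.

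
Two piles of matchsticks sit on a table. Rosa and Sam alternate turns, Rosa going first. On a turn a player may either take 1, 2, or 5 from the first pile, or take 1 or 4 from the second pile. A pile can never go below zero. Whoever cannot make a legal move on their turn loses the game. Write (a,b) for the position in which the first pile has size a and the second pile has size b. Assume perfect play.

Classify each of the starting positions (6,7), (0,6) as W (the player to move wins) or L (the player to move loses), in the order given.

Build the W/L table. Terminal = L. A non-terminal position is W if it has a move to some L; otherwise it is L.
No move ever increases a pile, so every position that can arise here has a ≤ 6 and b ≤ 7; it is enough to label the cells with 0 ≤ a ≤ 6 and 0 ≤ b ≤ 7.
Every move lowers a or b (never raises either), so fill the grid row by row in increasing a, and left to right within a row: each cell's successors are then already labelled.
      b=0  b=1  b=2  b=3  b=4  b=5  b=6  b=7
a=0:    L    W    L    W    W    L    W    L
a=1:    W    L    W    L    W    W    L    W
a=2:    W    W    W    W    L    W    W    W
a=3:    L    W    L    W    W    L    W    L
a=4:    W    L    W    L    W    W    L    W
a=5:    W    W    W    W    L    W    W    W
a=6:    L    W    L    W    W    L    W    L
Cells with no legal move (terminal, hence L): (0,0).
The remaining L cells, each justified by listing all of its moves:
(0,2): →(0,1)(W) only, which is W, so L
(0,5): →(0,4)(W), (0,1)(W) — all W, so L
(0,7): →(0,6)(W), (0,3)(W) — all W, so L
(1,1): →(0,1)(W), (1,0)(W) — all W, so L
(1,3): →(0,3)(W), (1,2)(W) — all W, so L
(1,6): →(0,6)(W), (1,5)(W), (1,2)(W) — all W, so L
(2,4): →(1,4)(W), (0,4)(W), (2,3)(W), (2,0)(W) — all W, so L
(3,0): →(2,0)(W), (1,0)(W) — all W, so L
(3,2): →(2,2)(W), (1,2)(W), (3,1)(W) — all W, so L
(3,5): →(2,5)(W), (1,5)(W), (3,4)(W), (3,1)(W) — all W, so L
(3,7): →(2,7)(W), (1,7)(W), (3,6)(W), (3,3)(W) — all W, so L
(4,1): →(3,1)(W), (2,1)(W), (4,0)(W) — all W, so L
(4,3): →(3,3)(W), (2,3)(W), (4,2)(W) — all W, so L
(4,6): →(3,6)(W), (2,6)(W), (4,5)(W), (4,2)(W) — all W, so L
(5,4): →(4,4)(W), (3,4)(W), (0,4)(W), (5,3)(W), (5,0)(W) — all W, so L
(6,0): →(5,0)(W), (4,0)(W), (1,0)(W) — all W, so L
(6,2): →(5,2)(W), (4,2)(W), (1,2)(W), (6,1)(W) — all W, so L
(6,5): →(5,5)(W), (4,5)(W), (1,5)(W), (6,4)(W), (6,1)(W) — all W, so L
(6,7): →(5,7)(W), (4,7)(W), (1,7)(W), (6,6)(W), (6,3)(W) — all W, so L
Every other cell has at least one move into one of the L cells above, so it is W.
(6,7): one of the L cells justified above, so L
(0,6): the move to (0,5) reaches an L cell, so W

(6,7): L, (0,6): W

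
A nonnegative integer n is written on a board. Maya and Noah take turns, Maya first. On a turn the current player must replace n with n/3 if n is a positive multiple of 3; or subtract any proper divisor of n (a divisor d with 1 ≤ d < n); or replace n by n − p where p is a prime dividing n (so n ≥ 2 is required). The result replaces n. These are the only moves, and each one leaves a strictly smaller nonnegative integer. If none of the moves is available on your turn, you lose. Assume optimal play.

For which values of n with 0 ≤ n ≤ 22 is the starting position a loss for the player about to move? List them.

0, 1, 4, 9, 14, 20

Positions with no move are L. A position that does have a move is losing for the player to move precisely when every available move leads to a winning position for the opponent. Fill in the labels:
n=0: no move → L
n=1: no move → L
n=2: →0(L), so W
n=3: →0(L), so W
n=4: →2(W), 3(W) — all W, so L
n=5: →0(L), so W
n=6: →4(L), so W
n=7: →0(L), so W
n=8: →4(L), so W
n=9: →3(W), 6(W), 8(W) — all W, so L
n=10: →9(L), so W
n=11: →0(L), so W
n=12: →4(L), so W
n=13: →0(L), so W
n=14: →7(W), 12(W), 13(W) — all W, so L
n=15: →14(L), so W
n=16: →14(L), so W
n=17: →0(L), so W
n=18: →9(L), so W
n=19: →0(L), so W
n=20: →10(W), 15(W), 16(W), 18(W), 19(W) — all W, so L
n=21: →14(L), so W
n=22: →20(L), so W
The losing starting values of n are exactly the entries labelled L in this table (6 of them).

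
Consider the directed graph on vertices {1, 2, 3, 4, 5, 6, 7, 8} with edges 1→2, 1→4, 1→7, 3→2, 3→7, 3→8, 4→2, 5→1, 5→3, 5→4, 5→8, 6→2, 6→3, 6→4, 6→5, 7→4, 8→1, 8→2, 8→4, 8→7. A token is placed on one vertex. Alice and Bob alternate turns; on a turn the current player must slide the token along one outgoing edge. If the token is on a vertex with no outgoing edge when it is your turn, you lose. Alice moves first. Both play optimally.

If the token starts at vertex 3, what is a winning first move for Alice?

Label each position W (a win for the player to move) or L (a loss). A position with no legal move is L; any other position is W exactly when some move reaches an L, and L when every move reaches a W.
Every edge goes from a vertex to one that appears earlier in the order 2, 4, 7, 1, 8, 3, 5, 6, so processing vertices in that order labels each vertex after all of its successors.
2: no outgoing edge → L
4: W (go to 2, an L position)
7: L (sole option 4(W) is W)
1: W (go to 7, an L position)
8: W (go to 7, an L position)
3: W (go to 7, an L position)
5: L (options 3(W), 8(W), 1(W), 4(W) are all W)
6: W (go to 5, an L position)
From 3, the L positions reachable in one move are: 7, 2. Any move reaching one of these is winning.

Move to 7.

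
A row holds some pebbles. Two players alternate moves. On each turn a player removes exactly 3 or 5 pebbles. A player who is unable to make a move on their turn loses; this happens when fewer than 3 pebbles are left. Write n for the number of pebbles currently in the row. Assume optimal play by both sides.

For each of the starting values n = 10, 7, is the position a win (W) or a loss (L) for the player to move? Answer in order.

Compute win/loss labels from the base case upward. A position with no move is L. Any other position is W if it can reach an L in one move, else L.
n=0: no move → L
n=1: no move → L
n=2: no move → L
n=3: →0(L), so W
n=4: →1(L), so W
n=5: →2(L), so W
n=6: →1(L), so W
n=7: →2(L), so W
n=8: →5(W), 3(W) — all W, so L
n=9: →6(W), 4(W) — all W, so L
n=10: →7(W), 5(W) — all W, so L

10: L, 7: W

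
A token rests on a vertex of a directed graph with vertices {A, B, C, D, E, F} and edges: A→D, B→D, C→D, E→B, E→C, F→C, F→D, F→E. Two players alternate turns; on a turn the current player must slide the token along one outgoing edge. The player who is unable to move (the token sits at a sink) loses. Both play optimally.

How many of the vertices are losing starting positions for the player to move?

2

Label each position W (a win for the player to move) or L (a loss). A position with no legal move is L; any other position is W exactly when some move reaches an L, and L when every move reaches a W.
Every edge goes from a vertex to one that appears earlier in the order D, B, C, E, F, A, so processing vertices in that order labels each vertex after all of its successors.
D: no outgoing edge → L
B: →D(L), so W
C: →D(L), so W
E: →C(W), B(W) — all W, so L
F: →E(L), so W
A: →D(L), so W
The L vertices are D, E; that is 2 in all.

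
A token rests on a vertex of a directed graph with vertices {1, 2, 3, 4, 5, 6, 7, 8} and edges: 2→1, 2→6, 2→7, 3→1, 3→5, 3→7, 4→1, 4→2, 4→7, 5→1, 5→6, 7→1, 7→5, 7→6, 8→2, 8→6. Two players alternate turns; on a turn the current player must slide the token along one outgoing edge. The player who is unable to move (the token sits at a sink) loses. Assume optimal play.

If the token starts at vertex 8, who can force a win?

Classify positions by backward induction: terminal positions (no move available) are L. From any other position, the mover wins iff some move reaches an L.
Every edge goes from a vertex to one that appears earlier in the order 1, 6, 5, 7, 3, 2, 8, 4, so processing vertices in that order labels each vertex after all of its successors.
1: no outgoing edge → L
6: no outgoing edge → L
5: →6(L), so W
7: →6(L), so W
3: →1(L), so W
2: →6(L), so W
8: →6(L), so W
4: →1(L), so W
From 8 the player to move can move to 6, reaching an L position.

The first player wins.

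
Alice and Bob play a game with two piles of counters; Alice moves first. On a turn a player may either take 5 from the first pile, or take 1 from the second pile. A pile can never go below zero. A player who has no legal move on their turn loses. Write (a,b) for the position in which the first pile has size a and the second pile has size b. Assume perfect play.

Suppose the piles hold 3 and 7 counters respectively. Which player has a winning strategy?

Build the W/L table. Terminal = L. A non-terminal position is W if it has a move to some L; otherwise it is L.
No move ever increases a pile, so every position that can arise here has a ≤ 3 and b ≤ 7; it is enough to label the cells with 0 ≤ a ≤ 3 and 0 ≤ b ≤ 7.
Every move lowers a or b (never raises either), so fill the grid row by row in increasing a, and left to right within a row: each cell's successors are then already labelled.
      b=0  b=1  b=2  b=3  b=4  b=5  b=6  b=7
a=0:    L    W    L    W    L    W    L    W
a=1:    L    W    L    W    L    W    L    W
a=2:    L    W    L    W    L    W    L    W
a=3:    L    W    L    W    L    W    L    W
Cells with no legal move (terminal, hence L): (0,0), (1,0), (2,0), (3,0).
The remaining L cells, each justified by listing all of its moves:
(0,2): the only move is to (0,1)(W), a W ⇒ L
(0,4): the only move is to (0,3)(W), a W ⇒ L
(0,6): the only move is to (0,5)(W), a W ⇒ L
(1,2): the only move is to (1,1)(W), a W ⇒ L
(1,4): the only move is to (1,3)(W), a W ⇒ L
(1,6): the only move is to (1,5)(W), a W ⇒ L
(2,2): the only move is to (2,1)(W), a W ⇒ L
(2,4): the only move is to (2,3)(W), a W ⇒ L
(2,6): the only move is to (2,5)(W), a W ⇒ L
(3,2): the only move is to (3,1)(W), a W ⇒ L
(3,4): the only move is to (3,3)(W), a W ⇒ L
(3,6): the only move is to (3,5)(W), a W ⇒ L
Every other cell has at least one move into one of the L cells above, so it is W.
From (3,7) Alice can move to (3,6), reaching an L position.

Alice wins.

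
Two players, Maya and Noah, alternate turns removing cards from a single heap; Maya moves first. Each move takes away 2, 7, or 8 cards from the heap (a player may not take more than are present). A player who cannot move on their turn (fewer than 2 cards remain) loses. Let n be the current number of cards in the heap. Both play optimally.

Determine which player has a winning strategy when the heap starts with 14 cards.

Positions with no move are L. A position that does have a move is losing for the player to move precisely when every available move leads to a winning position for the opponent. Fill in the labels:
n=0: no move → L
n=1: no move → L
n=2: →0(L), so W
n=3: →1(L), so W
n=4: →2(W) only, which is W, so L
n=5: →3(W) only, which is W, so L
n=6: →4(L), so W
n=7: →5(L), so W
n=8: →1(L), so W
n=9: →1(L), so W
n=10: →8(W), 3(W), 2(W) — all W, so L
n=11: →4(L), so W
n=12: →10(L), so W
n=13: →5(L), so W
n=14: →12(W), 7(W), 6(W) — all W, so L
The starting position 14 is L: whatever Maya does, the opponent receives a W position.

Noah wins.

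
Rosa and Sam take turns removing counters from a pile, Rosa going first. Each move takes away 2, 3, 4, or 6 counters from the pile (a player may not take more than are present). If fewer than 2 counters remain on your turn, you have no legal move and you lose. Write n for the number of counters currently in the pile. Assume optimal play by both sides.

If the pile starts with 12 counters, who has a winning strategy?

Work bottom-up. With no move the player to move loses. Otherwise the position is W if at least one move leads to an L position for the opponent, and L if every move leads to a W.
n=0: no move → L
n=1: no move → L
n=2: reaches L-position 0 → W
n=3: reaches L-position 1 → W
n=4: reaches L-position 1 → W
n=5: reaches L-position 1 → W
n=6: reaches L-position 0 → W
n=7: reaches L-position 1 → W
n=8: only reaches 6(W), 5(W), 4(W), 2(W), all W → L
n=9: only reaches 7(W), 6(W), 5(W), 3(W), all W → L
n=10: reaches L-position 8 → W
n=11: reaches L-position 9 → W
n=12: reaches L-position 9 → W
From 12 Rosa can remove 3, leaving 9, reaching an L position.

Rosa wins.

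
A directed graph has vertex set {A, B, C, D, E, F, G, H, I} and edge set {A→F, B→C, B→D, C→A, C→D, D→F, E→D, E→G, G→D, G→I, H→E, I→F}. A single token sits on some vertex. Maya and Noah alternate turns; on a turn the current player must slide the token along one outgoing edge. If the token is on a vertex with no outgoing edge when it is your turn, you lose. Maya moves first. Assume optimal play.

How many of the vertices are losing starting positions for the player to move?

4

Label each position W (a win for the player to move) or L (a loss). A position with no legal move is L; any other position is W exactly when some move reaches an L, and L when every move reaches a W.
Every edge goes from a vertex to one that appears earlier in the order F, I, D, G, A, E, H, C, B, so processing vertices in that order labels each vertex after all of its successors.
F: no outgoing edge → L
I: can move to F, which is L ⇒ W
D: can move to F, which is L ⇒ W
G: moves to D(W), I(W); every one is W ⇒ L
A: can move to F, which is L ⇒ W
E: can move to G, which is L ⇒ W
H: the only move is to E(W), a W ⇒ L
C: moves to A(W), D(W); every one is W ⇒ L
B: can move to C, which is L ⇒ W
The L vertices are C, F, G, H; that is 4 in all.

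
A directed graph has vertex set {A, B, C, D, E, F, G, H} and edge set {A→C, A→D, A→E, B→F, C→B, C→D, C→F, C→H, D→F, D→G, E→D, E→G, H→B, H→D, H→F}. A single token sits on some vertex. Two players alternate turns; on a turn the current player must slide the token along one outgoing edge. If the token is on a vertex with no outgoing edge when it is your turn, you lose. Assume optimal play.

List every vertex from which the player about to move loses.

Classify positions by backward induction: terminal positions (no move available) are L. From any other position, the mover wins iff some move reaches an L.
Every edge goes from a vertex to one that appears earlier in the order F, G, D, B, H, E, C, A, so processing vertices in that order labels each vertex after all of its successors.
F: no outgoing edge → L
G: no outgoing edge → L
D: →G(L), so W
B: →F(L), so W
H: →F(L), so W
E: →G(L), so W
C: →F(L), so W
A: →C(W), E(W), D(W) — all W, so L
Reading off the rows marked L gives the requested list; there are 3 such vertices.

A, F, G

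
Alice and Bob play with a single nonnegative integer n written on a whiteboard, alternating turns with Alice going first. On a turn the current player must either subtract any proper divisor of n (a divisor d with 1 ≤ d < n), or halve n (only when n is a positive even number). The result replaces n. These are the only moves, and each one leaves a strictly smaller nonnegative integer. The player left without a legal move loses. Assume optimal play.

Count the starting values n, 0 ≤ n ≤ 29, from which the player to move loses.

Positions with no move are L. A position that does have a move is losing for the player to move precisely when every available move leads to a winning position for the opponent. Fill in the labels:
n=0: no move → L
n=1: no move → L
n=2: reaches L-position 1 → W
n=3: only reaches 2(W), which is W → L
n=4: reaches L-position 3 → W
n=5: only reaches 4(W), which is W → L
n=6: reaches L-position 3 → W
n=7: only reaches 6(W), which is W → L
n=8: reaches L-position 7 → W
n=9: only reaches 6(W), 8(W), all W → L
n=10: reaches L-position 5 → W
n=11: only reaches 10(W), which is W → L
n=12: reaches L-position 9 → W
n=13: only reaches 12(W), which is W → L
n=14: reaches L-position 7 → W
n=15: only reaches 10(W), 12(W), 14(W), all W → L
n=16: reaches L-position 15 → W
n=17: only reaches 16(W), which is W → L
n=18: reaches L-position 9 → W
n=19: only reaches 18(W), which is W → L
n=20: reaches L-position 15 → W
n=21: only reaches 14(W), 18(W), 20(W), all W → L
n=22: reaches L-position 11 → W
n=23: only reaches 22(W), which is W → L
n=24: reaches L-position 21 → W
n=25: only reaches 20(W), 24(W), all W → L
n=26: reaches L-position 13 → W
n=27: only reaches 18(W), 24(W), 26(W), all W → L
n=28: reaches L-position 21 → W
n=29: only reaches 28(W), which is W → L
L entries with 0 ≤ n ≤ 29: n = 0, 1, 3, 5, 7, 9, 11, 13, 15, 17, 19, 21, 23, 25, 27, 29; that makes 16.

16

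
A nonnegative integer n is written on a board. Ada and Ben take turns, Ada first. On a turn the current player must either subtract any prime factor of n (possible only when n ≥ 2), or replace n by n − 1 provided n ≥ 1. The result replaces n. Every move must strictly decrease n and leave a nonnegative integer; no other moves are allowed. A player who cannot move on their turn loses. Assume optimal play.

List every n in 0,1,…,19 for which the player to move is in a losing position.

Compute win/loss labels from the base case upward. A position with no move is L. Any other position is W if it can reach an L in one move, else L.
n=0: no move → L
n=1: W (go to 0, an L position)
n=2: W (go to 0, an L position)
n=3: W (go to 0, an L position)
n=4: L (options 2(W), 3(W) are all W)
n=5: W (go to 0, an L position)
n=6: W (go to 4, an L position)
n=7: W (go to 0, an L position)
n=8: L (options 6(W), 7(W) are all W)
n=9: W (go to 8, an L position)
n=10: W (go to 8, an L position)
n=11: W (go to 0, an L position)
n=12: L (options 9(W), 10(W), 11(W) are all W)
n=13: W (go to 0, an L position)
n=14: W (go to 12, an L position)
n=15: W (go to 12, an L position)
n=16: L (options 14(W), 15(W) are all W)
n=17: W (go to 0, an L position)
n=18: W (go to 16, an L position)
n=19: W (go to 0, an L position)
Reading off the rows marked L gives the requested list; there are 5 such values of n.

0, 4, 8, 12, 16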